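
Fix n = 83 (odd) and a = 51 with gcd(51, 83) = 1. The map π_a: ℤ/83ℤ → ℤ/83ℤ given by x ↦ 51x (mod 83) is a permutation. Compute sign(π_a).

+1

Trace 69: π^k(69) = [69, 33, 23, 11, 63, 59, 21] for k=0..6.
The orbit structure of x ↦ 51x mod 83: 3 orbits of sizes [41, 41, 1].
Σ(ℓ_i−1) = 83−3 = 80; sign = (−1)^80 = +1.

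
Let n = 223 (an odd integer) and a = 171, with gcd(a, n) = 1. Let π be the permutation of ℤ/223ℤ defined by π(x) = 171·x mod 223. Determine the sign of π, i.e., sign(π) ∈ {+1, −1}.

Start at x=128: 128 → 34 → 16 → 60 → 2 → 119 → 56 → … (one orbit).
Decompose π into cycles: lengths [37, 37, 37, 37, 37, 37, 1] (7 cycles, including the fixed point 0).
sign(π) = (−1)^{n − #cycles} = (−1)^{223−7} = (−1)^216 = +1.
Check: (171/223) = +1 by Zolotarev.

+1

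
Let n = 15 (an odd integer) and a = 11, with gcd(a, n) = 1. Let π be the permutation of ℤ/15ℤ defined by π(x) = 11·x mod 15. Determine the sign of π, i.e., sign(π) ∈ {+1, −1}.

-1

Start at x=1: 1 → 11 → 1 (one orbit).
Cycle lengths of π_11 on ℤ/15ℤ: [2, 2, 2, 2, 2, 1, 1, 1, 1, 1]; 10 cycles in total.
n − c = 15 − 10 = 5; sign = (−1)^5 = -1.
Via Zolotarev, sign(π_{11}) = (11|15) = -1.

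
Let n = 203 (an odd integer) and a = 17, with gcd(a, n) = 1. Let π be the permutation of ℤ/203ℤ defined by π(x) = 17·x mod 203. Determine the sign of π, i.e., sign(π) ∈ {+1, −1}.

Start at x=75: 75 → 57 → 157 → 30 → 104 → 144 → 12 → … (one orbit).
Cycle lengths of π_17 on ℤ/203ℤ: [12, 12, 12, 12, 12, 12, 12, 12, 12, 12, 12, 12, 12, 12, 6, 4, 4, 4, 4, 4, 4, 4, 1]; 23 cycles in total.
203 − 23 = 180 transpositions; sign(π) = (−1)^180 = +1.
The Jacobi symbol (17|203) = +1 (Zolotarev) agrees.

+1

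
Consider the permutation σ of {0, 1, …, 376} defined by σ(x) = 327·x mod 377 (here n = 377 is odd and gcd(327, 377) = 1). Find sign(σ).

Start at x=137: 137 → 313 → 184 → 225 → 60 → 16 → 331 → … (one orbit).
π_327 has 7 disjoint cycles with lengths [84, 84, 84, 84, 28, 12, 1] on {0,…,376}.
377 − 7 = 370 transpositions; sign(π) = (−1)^370 = +1.

+1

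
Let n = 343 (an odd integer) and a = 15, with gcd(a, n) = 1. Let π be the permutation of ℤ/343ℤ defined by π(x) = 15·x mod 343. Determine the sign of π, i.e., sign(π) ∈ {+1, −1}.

Start at x=50: 50 → 64 → 274 → 337 → 253 → 22 → 330 → … (one orbit).
Cycle type of π: 49×6 + 7×6 + 1×7; total 19 cycles.
n − c = 343 − 19 = 324; sign = (−1)^324 = +1.

+1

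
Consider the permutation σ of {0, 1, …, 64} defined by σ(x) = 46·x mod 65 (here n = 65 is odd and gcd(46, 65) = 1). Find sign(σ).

Orbit of 6 under x↦46x: [6, 16, 21, 56, 41, 1, 46]… (length divides ord_65(46)).
π_46 has 10 disjoint cycles with lengths [12, 12, 12, 12, 12, 1, 1, 1, 1, 1] on {0,…,64}.
65 − 10 = 55 transpositions; sign(π) = (−1)^55 = -1.
The Jacobi symbol (46|65) = -1 (Zolotarev) agrees.

-1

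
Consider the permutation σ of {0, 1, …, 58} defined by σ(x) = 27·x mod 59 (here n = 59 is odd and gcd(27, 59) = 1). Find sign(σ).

Trace 9: π^k(9) = [9, 7, 12, 29, 16, 19, 41] for k=0..6.
Cycle lengths of π_27 on ℤ/59ℤ: [29, 29, 1]; 3 cycles in total.
3 cycles on 59: each ℓ→(−1)^(ℓ−1), product (−1)^56 = +1.

+1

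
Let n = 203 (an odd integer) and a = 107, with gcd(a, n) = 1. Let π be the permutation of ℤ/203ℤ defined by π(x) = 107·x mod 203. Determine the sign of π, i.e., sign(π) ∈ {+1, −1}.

+1

Orbit of 141 under x↦107x: [141, 65, 53, 190, 30, 165, 197]… (length divides ord_203(107)).
15 cycles of lengths [21, 21, 21, 21, 21, 21, 21, 21, 7, 7, 7, 7, 3, 3, 1].
Σ(ℓ_i−1) = 203−15 = 188; sign = (−1)^188 = +1.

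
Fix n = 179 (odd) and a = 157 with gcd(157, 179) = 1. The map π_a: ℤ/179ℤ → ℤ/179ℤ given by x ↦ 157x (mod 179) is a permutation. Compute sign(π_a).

-1

Trace 3: π^k(3) = [3, 113, 20, 97, 14, 50, 153] for k=0..6.
2 cycles of lengths [178, 1].
Σ(ℓ_i−1) = 179−2 = 177; sign = (−1)^177 = -1.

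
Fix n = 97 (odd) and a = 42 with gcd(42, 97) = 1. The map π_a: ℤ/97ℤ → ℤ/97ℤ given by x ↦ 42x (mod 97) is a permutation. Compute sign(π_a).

Orbit of 28 under x↦42x: [28, 12, 19, 22, 51, 8, 45]… (length divides ord_97(42)).
4 cycles of lengths [32, 32, 32, 1].
sign(π) = (−1)^{n − #cycles} = (−1)^{97−4} = (−1)^93 = -1.

-1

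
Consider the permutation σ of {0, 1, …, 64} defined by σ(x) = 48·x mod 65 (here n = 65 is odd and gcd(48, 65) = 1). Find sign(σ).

Start at x=9: 9 → 42 → 1 → 48 → 29 → 27 → 61 → … (one orbit).
Cycle lengths of π_48 on ℤ/65ℤ: [12, 12, 12, 12, 4, 3, 3, 3, 3, 1]; 10 cycles in total.
65 − 10 = 55 transpositions; sign(π) = (−1)^55 = -1.

-1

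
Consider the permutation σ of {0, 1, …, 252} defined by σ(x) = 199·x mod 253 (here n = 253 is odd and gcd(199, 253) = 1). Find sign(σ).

-1

Trace 188: π^k(188) = [188, 221, 210, 45, 100, 166, 144] for k=0..6.
π_199 has 22 disjoint cycles with lengths [22, 22, 22, 22, 22, 22, 22, 22, 22, 22, 22, 1, 1, 1, 1, 1, 1, 1, 1, 1, 1, 1] on {0,…,252}.
253 − 22 = 231 transpositions; sign(π) = (−1)^231 = -1.
The Jacobi symbol (199|253) = -1 (Zolotarev) agrees.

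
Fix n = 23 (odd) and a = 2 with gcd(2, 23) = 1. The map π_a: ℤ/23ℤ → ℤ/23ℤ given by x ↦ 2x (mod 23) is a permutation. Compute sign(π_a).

+1

Trace 6: π^k(6) = [6, 12, 1, 2, 4, 8, 16] for k=0..6.
Decompose π into cycles: lengths [11, 11, 1] (3 cycles, including the fixed point 0).
Σ(ℓ_i−1) = 23−3 = 20; sign = (−1)^20 = +1.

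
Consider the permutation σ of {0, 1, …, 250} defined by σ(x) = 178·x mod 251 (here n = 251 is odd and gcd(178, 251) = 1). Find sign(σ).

-1

Orbit of 114 under x↦178x: [114, 212, 86, 248, 219, 77, 152]… (length divides ord_251(178)).
Cycle lengths of π_178 on ℤ/251ℤ: [250, 1]; 2 cycles in total.
With 2 cycles on 251 points, sign = (−1)^{251−2} = -1.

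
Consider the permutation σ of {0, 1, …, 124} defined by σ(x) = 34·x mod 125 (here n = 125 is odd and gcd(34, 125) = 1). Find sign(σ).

Start at x=16: 16 → 44 → 121 → 114 → 1 → 34 → 31 → … (one orbit).
7 cycles of lengths [50, 50, 10, 10, 2, 2, 1].
sign(π) = (−1)^{n − #cycles} = (−1)^{125−7} = (−1)^118 = +1.
Zolotarev: (34|125) = +1, matching the cycle-count sign.

+1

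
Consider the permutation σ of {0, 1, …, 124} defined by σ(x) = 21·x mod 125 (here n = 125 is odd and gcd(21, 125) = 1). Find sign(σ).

+1

Start at x=51: 51 → 71 → 116 → 61 → 31 → 26 → 46 → … (one orbit).
The orbit structure of x ↦ 21x mod 125: 13 orbits of sizes [25, 25, 25, 25, 5, 5, 5, 5, 1, 1, 1, 1, 1].
125 − 13 = 112 transpositions; sign(π) = (−1)^112 = +1.
Check: (21/125) = +1 by Zolotarev.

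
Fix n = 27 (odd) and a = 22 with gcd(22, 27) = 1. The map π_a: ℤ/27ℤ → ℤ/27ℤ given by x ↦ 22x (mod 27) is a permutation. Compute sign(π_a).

+1

Orbit of 19 under x↦22x: [19, 13, 16, 1, 22, 25, 10]… (length divides ord_27(22)).
π_22 has 7 disjoint cycles with lengths [9, 9, 3, 3, 1, 1, 1] on {0,…,26}.
sign(π) = (−1)^{n − #cycles} = (−1)^{27−7} = (−1)^20 = +1.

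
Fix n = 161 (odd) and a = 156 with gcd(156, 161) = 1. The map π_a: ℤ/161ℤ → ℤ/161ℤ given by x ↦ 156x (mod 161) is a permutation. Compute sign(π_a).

+1

Start at x=142: 142 → 95 → 8 → 121 → 39 → 127 → 9 → … (one orbit).
Cycle lengths of π_156 on ℤ/161ℤ: [33, 33, 33, 33, 11, 11, 3, 3, 1]; 9 cycles in total.
9 cycles on 161: each ℓ→(−1)^(ℓ−1), product (−1)^152 = +1.
Check: (156/161) = +1 by Zolotarev.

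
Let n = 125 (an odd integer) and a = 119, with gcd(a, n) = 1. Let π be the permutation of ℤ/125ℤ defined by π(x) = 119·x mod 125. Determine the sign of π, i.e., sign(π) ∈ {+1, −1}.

+1

Orbit of 51 under x↦119x: [51, 69, 86, 109, 96, 49, 81]… (length divides ord_125(119)).
π_119 has 7 disjoint cycles with lengths [50, 50, 10, 10, 2, 2, 1] on {0,…,124}.
With 7 cycles on 125 points, sign = (−1)^{125−7} = +1.
(119|125)_J = +1 (Zolotarev's lemma cross-check).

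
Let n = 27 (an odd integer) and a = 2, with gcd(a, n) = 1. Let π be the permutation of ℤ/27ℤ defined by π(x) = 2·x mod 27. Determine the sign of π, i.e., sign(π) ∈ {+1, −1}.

-1

Trace 13: π^k(13) = [13, 26, 25, 23, 19, 11, 22] for k=0..6.
Decompose π into cycles: lengths [18, 6, 2, 1] (4 cycles, including the fixed point 0).
With 4 cycles on 27 points, sign = (−1)^{27−4} = -1.
(2|27)_J = -1 (Zolotarev's lemma cross-check).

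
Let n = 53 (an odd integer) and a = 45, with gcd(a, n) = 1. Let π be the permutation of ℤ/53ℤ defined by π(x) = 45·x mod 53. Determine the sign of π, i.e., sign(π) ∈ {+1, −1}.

Trace 49: π^k(49) = [49, 32, 9, 34, 46, 3, 29] for k=0..6.
2 cycles of lengths [52, 1].
Σ(ℓ_i−1) = 53−2 = 51; sign = (−1)^51 = -1.

-1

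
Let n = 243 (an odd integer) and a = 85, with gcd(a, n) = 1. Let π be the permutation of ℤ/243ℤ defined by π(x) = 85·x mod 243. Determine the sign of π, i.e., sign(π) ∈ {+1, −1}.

Orbit of 184 under x↦85x: [184, 88, 190, 112, 43, 10, 121]… (length divides ord_243(85)).
Cycle type of π: 81×2 + 27×2 + 9×2 + 3×2 + 1×3; total 11 cycles.
n − c = 243 − 11 = 232; sign = (−1)^232 = +1.
(85|243)_J = +1 (Zolotarev's lemma cross-check).

+1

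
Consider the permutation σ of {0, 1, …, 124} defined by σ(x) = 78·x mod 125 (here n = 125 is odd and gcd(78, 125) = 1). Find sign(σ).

-1

Start at x=94: 94 → 82 → 21 → 13 → 14 → 92 → 51 → … (one orbit).
Cycle type of π: 100 + 20 + 4 + 1; total 4 cycles.
With 4 cycles on 125 points, sign = (−1)^{125−4} = -1.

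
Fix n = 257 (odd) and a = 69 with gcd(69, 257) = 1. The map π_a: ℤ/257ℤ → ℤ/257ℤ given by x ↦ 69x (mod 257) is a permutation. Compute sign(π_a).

Trace 117: π^k(117) = [117, 106, 118, 175, 253, 238, 231] for k=0..6.
Cycle lengths of π_69 on ℤ/257ℤ: [256, 1]; 2 cycles in total.
2 cycles on 257: each ℓ→(−1)^(ℓ−1), product (−1)^255 = -1.
Via Zolotarev, sign(π_{69}) = (69|257) = -1.

-1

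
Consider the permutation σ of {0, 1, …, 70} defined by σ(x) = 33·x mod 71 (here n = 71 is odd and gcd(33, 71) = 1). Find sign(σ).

-1

Start at x=14: 14 → 36 → 52 → 12 → 41 → 4 → 61 → … (one orbit).
Cycle lengths of π_33 on ℤ/71ℤ: [70, 1]; 2 cycles in total.
n − c = 71 − 2 = 69; sign = (−1)^69 = -1.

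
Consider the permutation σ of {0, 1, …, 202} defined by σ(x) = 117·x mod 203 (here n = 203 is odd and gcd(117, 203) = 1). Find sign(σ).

Start at x=117: 117 → 88 → 146 → 30 → 59 → 1 → 117 (one orbit).
Cycle lengths of π_117 on ℤ/203ℤ: [6, 6, 6, 6, 6, 6, 6, 6, 6, 6, 6, 6, 6, 6, 6, 6, 6, 6, 6, 6, 6, 6, 6, 6, 6, 6, 6, 6, 6, 1, 1, 1, 1, 1, 1, 1, 1, 1, 1, 1, 1, 1, 1, 1, 1, 1, 1, 1, 1, 1, 1, 1, 1, 1, 1, 1, 1, 1]; 58 cycles in total.
n − c = 203 − 58 = 145; sign = (−1)^145 = -1.
Check: (117/203) = -1 by Zolotarev.

-1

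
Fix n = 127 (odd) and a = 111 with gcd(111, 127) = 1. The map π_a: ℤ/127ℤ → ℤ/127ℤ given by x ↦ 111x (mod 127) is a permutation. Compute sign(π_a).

Trace 8: π^k(8) = [8, 126, 16, 125, 32, 123, 64] for k=0..6.
10 cycles of lengths [14, 14, 14, 14, 14, 14, 14, 14, 14, 1].
sign(π) = (−1)^{n − #cycles} = (−1)^{127−10} = (−1)^117 = -1.

-1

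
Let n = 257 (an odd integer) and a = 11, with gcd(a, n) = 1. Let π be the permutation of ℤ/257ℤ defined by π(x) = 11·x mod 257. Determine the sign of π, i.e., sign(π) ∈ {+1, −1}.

+1

Orbit of 120 under x↦11x: [120, 35, 128, 123, 68, 234, 4]… (length divides ord_257(11)).
Decompose π into cycles: lengths [64, 64, 64, 64, 1] (5 cycles, including the fixed point 0).
5 cycles on 257: each ℓ→(−1)^(ℓ−1), product (−1)^252 = +1.
The Jacobi symbol (11|257) = +1 (Zolotarev) agrees.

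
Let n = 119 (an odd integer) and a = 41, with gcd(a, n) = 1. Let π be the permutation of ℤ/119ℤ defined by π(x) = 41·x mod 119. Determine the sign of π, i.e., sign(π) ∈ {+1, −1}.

Orbit of 106 under x↦41x: [106, 62, 43, 97, 50, 27, 36]… (length divides ord_119(41)).
Cycle type of π: 16×7 + 2×3 + 1; total 11 cycles.
With 11 cycles on 119 points, sign = (−1)^{119−11} = +1.
The Jacobi symbol (41|119) = +1 (Zolotarev) agrees.

+1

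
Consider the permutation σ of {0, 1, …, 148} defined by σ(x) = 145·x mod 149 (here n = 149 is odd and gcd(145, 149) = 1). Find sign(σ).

+1

Orbit of 123 under x↦145x: [123, 104, 31, 25, 49, 102, 39]… (length divides ord_149(145)).
π_145 has 5 disjoint cycles with lengths [37, 37, 37, 37, 1] on {0,…,148}.
Σ(ℓ_i−1) = 149−5 = 144; sign = (−1)^144 = +1.
Zolotarev: (145|149) = +1, matching the cycle-count sign.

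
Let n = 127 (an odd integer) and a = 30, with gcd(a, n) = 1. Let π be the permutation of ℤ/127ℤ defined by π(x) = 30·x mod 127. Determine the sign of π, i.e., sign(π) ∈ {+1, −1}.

+1

Start at x=25: 25 → 115 → 21 → 122 → 104 → 72 → 1 → … (one orbit).
Cycle lengths of π_30 on ℤ/127ℤ: [63, 63, 1]; 3 cycles in total.
3 cycles on 127: each ℓ→(−1)^(ℓ−1), product (−1)^124 = +1.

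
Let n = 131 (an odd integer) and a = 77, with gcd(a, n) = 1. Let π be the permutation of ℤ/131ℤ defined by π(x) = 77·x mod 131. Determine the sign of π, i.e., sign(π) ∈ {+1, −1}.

+1

Orbit of 25 under x↦77x: [25, 91, 64, 81, 80, 3, 100]… (length divides ord_131(77)).
Cycle type of π: 65×2 + 1; total 3 cycles.
With 3 cycles on 131 points, sign = (−1)^{131−3} = +1.
Check: (77/131) = +1 by Zolotarev.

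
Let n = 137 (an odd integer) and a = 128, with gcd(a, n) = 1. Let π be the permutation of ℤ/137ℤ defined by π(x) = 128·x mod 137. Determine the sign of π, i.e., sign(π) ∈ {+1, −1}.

+1

Orbit of 63 under x↦128x: [63, 118, 34, 105, 14, 11, 38]… (length divides ord_137(128)).
3 cycles of lengths [68, 68, 1].
Σ(ℓ_i−1) = 137−3 = 134; sign = (−1)^134 = +1.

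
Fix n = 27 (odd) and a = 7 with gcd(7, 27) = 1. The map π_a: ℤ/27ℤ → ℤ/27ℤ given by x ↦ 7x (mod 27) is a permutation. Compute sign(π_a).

+1

Orbit of 22 under x↦7x: [22, 19, 25, 13, 10, 16, 4]… (length divides ord_27(7)).
Decompose π into cycles: lengths [9, 9, 3, 3, 1, 1, 1] (7 cycles, including the fixed point 0).
n − c = 27 − 7 = 20; sign = (−1)^20 = +1.
Via Zolotarev, sign(π_{7}) = (7|27) = +1.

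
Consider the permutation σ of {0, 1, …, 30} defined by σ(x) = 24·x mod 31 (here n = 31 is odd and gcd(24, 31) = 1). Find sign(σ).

-1

Trace 2: π^k(2) = [2, 17, 5, 27, 28, 21, 8] for k=0..6.
Cycle lengths of π_24 on ℤ/31ℤ: [30, 1]; 2 cycles in total.
sign(π) = (−1)^{n − #cycles} = (−1)^{31−2} = (−1)^29 = -1.
(24|31)_J = -1 (Zolotarev's lemma cross-check).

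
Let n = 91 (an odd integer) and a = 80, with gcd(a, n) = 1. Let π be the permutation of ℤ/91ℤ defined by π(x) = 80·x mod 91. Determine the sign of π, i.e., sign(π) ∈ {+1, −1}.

Trace 81: π^k(81) = [81, 19, 64, 24, 9, 83, 88] for k=0..6.
Decompose π into cycles: lengths [12, 12, 12, 12, 12, 12, 12, 6, 1] (9 cycles, including the fixed point 0).
With 9 cycles on 91 points, sign = (−1)^{91−9} = +1.
Zolotarev: (80|91) = +1, matching the cycle-count sign.

+1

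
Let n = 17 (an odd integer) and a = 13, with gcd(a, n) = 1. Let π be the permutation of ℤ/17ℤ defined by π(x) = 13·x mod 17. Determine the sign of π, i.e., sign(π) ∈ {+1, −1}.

Trace 1: π^k(1) = [1, 13, 16, 4] for k=0..3.
Cycle lengths of π_13 on ℤ/17ℤ: [4, 4, 4, 4, 1]; 5 cycles in total.
n − c = 17 − 5 = 12; sign = (−1)^12 = +1.

+1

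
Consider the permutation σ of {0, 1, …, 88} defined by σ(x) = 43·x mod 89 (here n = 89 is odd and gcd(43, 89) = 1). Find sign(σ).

Trace 84: π^k(84) = [84, 52, 11, 28, 47, 63, 39] for k=0..6.
The orbit structure of x ↦ 43x mod 89: 2 orbits of sizes [88, 1].
With 2 cycles on 89 points, sign = (−1)^{89−2} = -1.
The Jacobi symbol (43|89) = -1 (Zolotarev) agrees.

-1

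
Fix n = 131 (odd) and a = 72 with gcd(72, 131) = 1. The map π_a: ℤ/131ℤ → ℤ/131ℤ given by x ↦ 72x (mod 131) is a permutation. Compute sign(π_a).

Orbit of 84 under x↦72x: [84, 22, 12, 78, 114, 86, 35]… (length divides ord_131(72)).
Cycle lengths of π_72 on ℤ/131ℤ: [130, 1]; 2 cycles in total.
n − c = 131 − 2 = 129; sign = (−1)^129 = -1.
Via Zolotarev, sign(π_{72}) = (72|131) = -1.

-1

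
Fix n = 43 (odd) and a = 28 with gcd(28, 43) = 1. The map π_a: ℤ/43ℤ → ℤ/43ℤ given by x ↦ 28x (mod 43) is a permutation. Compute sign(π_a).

Orbit of 23 under x↦28x: [23, 42, 15, 33, 21, 29, 38]… (length divides ord_43(28)).
Decompose π into cycles: lengths [42, 1] (2 cycles, including the fixed point 0).
2 cycles on 43: each ℓ→(−1)^(ℓ−1), product (−1)^41 = -1.
Via Zolotarev, sign(π_{28}) = (28|43) = -1.

-1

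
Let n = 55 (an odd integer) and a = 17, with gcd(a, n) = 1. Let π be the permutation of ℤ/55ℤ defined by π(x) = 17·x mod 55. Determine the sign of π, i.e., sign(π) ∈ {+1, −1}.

Trace 31: π^k(31) = [31, 32, 49, 8, 26, 2, 34] for k=0..6.
Cycle lengths of π_17 on ℤ/55ℤ: [20, 20, 10, 4, 1]; 5 cycles in total.
5 cycles on 55: each ℓ→(−1)^(ℓ−1), product (−1)^50 = +1.
Via Zolotarev, sign(π_{17}) = (17|55) = +1.

+1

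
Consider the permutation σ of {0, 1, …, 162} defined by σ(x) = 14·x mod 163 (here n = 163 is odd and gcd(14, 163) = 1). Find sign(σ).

+1

Orbit of 39 under x↦14x: [39, 57, 146, 88, 91, 133, 69]… (length divides ord_163(14)).
3 cycles of lengths [81, 81, 1].
n − c = 163 − 3 = 160; sign = (−1)^160 = +1.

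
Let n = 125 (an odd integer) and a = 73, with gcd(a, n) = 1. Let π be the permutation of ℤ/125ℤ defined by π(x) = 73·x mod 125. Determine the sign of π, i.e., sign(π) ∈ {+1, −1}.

-1

Start at x=29: 29 → 117 → 41 → 118 → 114 → 72 → 6 → … (one orbit).
4 cycles of lengths [100, 20, 4, 1].
sign(π) = (−1)^{n − #cycles} = (−1)^{125−4} = (−1)^121 = -1.
The Jacobi symbol (73|125) = -1 (Zolotarev) agrees.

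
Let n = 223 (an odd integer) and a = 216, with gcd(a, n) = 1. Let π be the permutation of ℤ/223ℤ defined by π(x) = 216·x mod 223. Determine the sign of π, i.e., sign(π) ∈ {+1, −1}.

Orbit of 54 under x↦216x: [54, 68, 193, 210, 91, 32, 222]… (length divides ord_223(216)).
Cycle lengths of π_216 on ℤ/223ℤ: [74, 74, 74, 1]; 4 cycles in total.
n − c = 223 − 4 = 219; sign = (−1)^219 = -1.
Via Zolotarev, sign(π_{216}) = (216|223) = -1.

-1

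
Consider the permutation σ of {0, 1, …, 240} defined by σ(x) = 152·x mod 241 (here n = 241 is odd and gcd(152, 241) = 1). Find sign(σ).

Start at x=130: 130 → 239 → 178 → 64 → 88 → 121 → 76 → … (one orbit).
Cycle type of π: 48×5 + 1; total 6 cycles.
241 − 6 = 235 transpositions; sign(π) = (−1)^235 = -1.

-1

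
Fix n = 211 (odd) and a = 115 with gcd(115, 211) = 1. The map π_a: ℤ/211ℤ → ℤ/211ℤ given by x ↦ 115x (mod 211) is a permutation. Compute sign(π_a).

Orbit of 25 under x↦115x: [25, 132, 199, 97, 183, 156, 5]… (length divides ord_211(115)).
Cycle lengths of π_115 on ℤ/211ℤ: [70, 70, 70, 1]; 4 cycles in total.
sign(π) = (−1)^{n − #cycles} = (−1)^{211−4} = (−1)^207 = -1.
Check: (115/211) = -1 by Zolotarev.

-1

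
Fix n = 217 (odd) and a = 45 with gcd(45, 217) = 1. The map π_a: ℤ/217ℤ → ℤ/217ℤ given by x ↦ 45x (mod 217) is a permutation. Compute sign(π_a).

-1

Trace 173: π^k(173) = [173, 190, 87, 9, 188, 214, 82] for k=0..6.
The orbit structure of x ↦ 45x mod 217: 10 orbits of sizes [30, 30, 30, 30, 30, 30, 15, 15, 6, 1].
n − c = 217 − 10 = 207; sign = (−1)^207 = -1.
Check: (45/217) = -1 by Zolotarev.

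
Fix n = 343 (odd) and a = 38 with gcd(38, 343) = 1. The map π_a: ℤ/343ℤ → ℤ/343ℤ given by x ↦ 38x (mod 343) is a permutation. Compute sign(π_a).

Start at x=232: 232 → 241 → 240 → 202 → 130 → 138 → 99 → … (one orbit).
Decompose π into cycles: lengths [294, 42, 6, 1] (4 cycles, including the fixed point 0).
sign(π) = (−1)^{n − #cycles} = (−1)^{343−4} = (−1)^339 = -1.
(38|343)_J = -1 (Zolotarev's lemma cross-check).

-1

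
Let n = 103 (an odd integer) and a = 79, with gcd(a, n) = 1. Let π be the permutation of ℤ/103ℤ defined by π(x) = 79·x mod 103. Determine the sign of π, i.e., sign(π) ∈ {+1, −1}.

Orbit of 76 under x↦79x: [76, 30, 1, 79, 61, 81, 13]… (length divides ord_103(79)).
The orbit structure of x ↦ 79x mod 103: 7 orbits of sizes [17, 17, 17, 17, 17, 17, 1].
With 7 cycles on 103 points, sign = (−1)^{103−7} = +1.
Via Zolotarev, sign(π_{79}) = (79|103) = +1.

+1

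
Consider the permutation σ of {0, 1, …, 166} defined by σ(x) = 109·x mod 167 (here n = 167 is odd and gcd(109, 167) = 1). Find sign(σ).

-1

Trace 50: π^k(50) = [50, 106, 31, 39, 76, 101, 154] for k=0..6.
The orbit structure of x ↦ 109x mod 167: 2 orbits of sizes [166, 1].
167 − 2 = 165 transpositions; sign(π) = (−1)^165 = -1.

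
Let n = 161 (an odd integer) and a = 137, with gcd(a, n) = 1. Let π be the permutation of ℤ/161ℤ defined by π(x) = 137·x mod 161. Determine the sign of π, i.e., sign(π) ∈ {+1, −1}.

Trace 22: π^k(22) = [22, 116, 114, 1, 137, 93] for k=0..5.
Cycle type of π: 6×22 + 3×2 + 2×11 + 1; total 36 cycles.
n − c = 161 − 36 = 125; sign = (−1)^125 = -1.
(137|161)_J = -1 (Zolotarev's lemma cross-check).

-1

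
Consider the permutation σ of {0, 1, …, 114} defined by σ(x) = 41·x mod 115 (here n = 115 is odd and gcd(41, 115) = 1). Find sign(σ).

+1

Start at x=16: 16 → 81 → 101 → 1 → 41 → 71 → 36 → … (one orbit).
Cycle type of π: 11×10 + 1×5; total 15 cycles.
115 − 15 = 100 transpositions; sign(π) = (−1)^100 = +1.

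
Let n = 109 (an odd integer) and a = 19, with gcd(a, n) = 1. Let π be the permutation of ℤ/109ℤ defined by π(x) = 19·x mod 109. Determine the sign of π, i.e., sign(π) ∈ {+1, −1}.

-1

Start at x=64: 64 → 17 → 105 → 33 → 82 → 32 → 63 → … (one orbit).
4 cycles of lengths [36, 36, 36, 1].
n − c = 109 − 4 = 105; sign = (−1)^105 = -1.
Zolotarev: (19|109) = -1, matching the cycle-count sign.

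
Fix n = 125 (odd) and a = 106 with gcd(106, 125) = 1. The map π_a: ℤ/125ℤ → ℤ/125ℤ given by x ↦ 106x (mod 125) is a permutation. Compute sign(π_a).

Orbit of 16 under x↦106x: [16, 71, 26, 6, 11, 41, 96]… (length divides ord_125(106)).
The orbit structure of x ↦ 106x mod 125: 13 orbits of sizes [25, 25, 25, 25, 5, 5, 5, 5, 1, 1, 1, 1, 1].
n − c = 125 − 13 = 112; sign = (−1)^112 = +1.
(106|125)_J = +1 (Zolotarev's lemma cross-check).

+1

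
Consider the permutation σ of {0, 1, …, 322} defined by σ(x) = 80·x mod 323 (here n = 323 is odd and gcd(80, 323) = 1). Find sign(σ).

-1

Start at x=16: 16 → 311 → 9 → 74 → 106 → 82 → 100 → … (one orbit).
Cycle lengths of π_80 on ℤ/323ℤ: [144, 144, 16, 9, 9, 1]; 6 cycles in total.
sign(π) = (−1)^{n − #cycles} = (−1)^{323−6} = (−1)^317 = -1.
The Jacobi symbol (80|323) = -1 (Zolotarev) agrees.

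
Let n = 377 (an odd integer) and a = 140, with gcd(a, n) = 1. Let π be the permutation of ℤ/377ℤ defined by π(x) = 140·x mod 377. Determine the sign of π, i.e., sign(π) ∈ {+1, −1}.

Orbit of 139 under x↦140x: [139, 233, 198, 199, 339, 335, 152]… (length divides ord_377(140)).
π_140 has 15 disjoint cycles with lengths [42, 42, 42, 42, 42, 42, 42, 42, 7, 7, 7, 7, 6, 6, 1] on {0,…,376}.
n − c = 377 − 15 = 362; sign = (−1)^362 = +1.
The Jacobi symbol (140|377) = +1 (Zolotarev) agrees.

+1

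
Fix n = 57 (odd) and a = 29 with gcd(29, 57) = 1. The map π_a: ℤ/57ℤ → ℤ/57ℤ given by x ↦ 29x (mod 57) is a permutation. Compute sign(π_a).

+1

Trace 28: π^k(28) = [28, 14, 7, 32, 16, 8, 4] for k=0..6.
π_29 has 5 disjoint cycles with lengths [18, 18, 18, 2, 1] on {0,…,56}.
sign(π) = (−1)^{n − #cycles} = (−1)^{57−5} = (−1)^52 = +1.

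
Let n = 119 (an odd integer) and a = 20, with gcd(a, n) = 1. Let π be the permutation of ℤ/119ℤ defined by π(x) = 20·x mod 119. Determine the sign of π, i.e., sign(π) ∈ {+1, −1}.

+1

Start at x=1: 1 → 20 → 43 → 27 → 64 → 90 → 15 → … (one orbit).
The orbit structure of x ↦ 20x mod 119: 11 orbits of sizes [16, 16, 16, 16, 16, 16, 16, 2, 2, 2, 1].
Σ(ℓ_i−1) = 119−11 = 108; sign = (−1)^108 = +1.
Zolotarev: (20|119) = +1, matching the cycle-count sign.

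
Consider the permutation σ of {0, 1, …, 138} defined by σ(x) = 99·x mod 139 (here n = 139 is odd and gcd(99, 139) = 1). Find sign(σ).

+1

Orbit of 25 under x↦99x: [25, 112, 107, 29, 91, 113, 67]… (length divides ord_139(99)).
Cycle lengths of π_99 on ℤ/139ℤ: [69, 69, 1]; 3 cycles in total.
3 cycles on 139: each ℓ→(−1)^(ℓ−1), product (−1)^136 = +1.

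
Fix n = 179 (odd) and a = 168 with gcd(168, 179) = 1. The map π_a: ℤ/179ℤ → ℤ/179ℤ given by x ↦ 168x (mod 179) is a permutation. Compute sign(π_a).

+1

Start at x=74: 74 → 81 → 4 → 135 → 126 → 46 → 31 → … (one orbit).
π_168 has 3 disjoint cycles with lengths [89, 89, 1] on {0,…,178}.
n − c = 179 − 3 = 176; sign = (−1)^176 = +1.
Via Zolotarev, sign(π_{168}) = (168|179) = +1.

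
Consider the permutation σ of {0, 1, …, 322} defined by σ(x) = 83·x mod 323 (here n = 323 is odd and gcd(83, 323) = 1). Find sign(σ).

Trace 26: π^k(26) = [26, 220, 172, 64, 144, 1, 83] for k=0..6.
Cycle lengths of π_83 on ℤ/323ℤ: [24, 24, 24, 24, 24, 24, 24, 24, 24, 24, 24, 24, 8, 8, 3, 3, 3, 3, 3, 3, 1]; 21 cycles in total.
Σ(ℓ_i−1) = 323−21 = 302; sign = (−1)^302 = +1.
Check: (83/323) = +1 by Zolotarev.

+1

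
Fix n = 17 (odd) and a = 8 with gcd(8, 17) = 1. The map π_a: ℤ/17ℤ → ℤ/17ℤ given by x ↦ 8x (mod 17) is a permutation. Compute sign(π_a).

+1

Start at x=13: 13 → 2 → 16 → 9 → 4 → 15 → 1 → … (one orbit).
π_8 has 3 disjoint cycles with lengths [8, 8, 1] on {0,…,16}.
With 3 cycles on 17 points, sign = (−1)^{17−3} = +1.
Via Zolotarev, sign(π_{8}) = (8|17) = +1.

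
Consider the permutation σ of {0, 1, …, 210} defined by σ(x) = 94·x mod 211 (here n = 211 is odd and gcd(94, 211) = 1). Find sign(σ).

Start at x=33: 33 → 148 → 197 → 161 → 153 → 34 → 31 → … (one orbit).
π_94 has 6 disjoint cycles with lengths [42, 42, 42, 42, 42, 1] on {0,…,210}.
n − c = 211 − 6 = 205; sign = (−1)^205 = -1.

-1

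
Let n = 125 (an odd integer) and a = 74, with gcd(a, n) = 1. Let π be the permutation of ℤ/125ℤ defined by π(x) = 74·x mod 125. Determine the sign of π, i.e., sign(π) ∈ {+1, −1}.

+1

Start at x=101: 101 → 99 → 76 → 124 → 51 → 24 → 26 → … (one orbit).
π_74 has 23 disjoint cycles with lengths [10, 10, 10, 10, 10, 10, 10, 10, 10, 10, 2, 2, 2, 2, 2, 2, 2, 2, 2, 2, 2, 2, 1] on {0,…,124}.
23 cycles on 125: each ℓ→(−1)^(ℓ−1), product (−1)^102 = +1.
Zolotarev: (74|125) = +1, matching the cycle-count sign.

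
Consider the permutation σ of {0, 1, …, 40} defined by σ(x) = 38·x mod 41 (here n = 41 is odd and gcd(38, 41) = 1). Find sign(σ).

Start at x=1: 1 → 38 → 9 → 14 → 40 → 3 → 32 → … (one orbit).
Cycle lengths of π_38 on ℤ/41ℤ: [8, 8, 8, 8, 8, 1]; 6 cycles in total.
6 cycles on 41: each ℓ→(−1)^(ℓ−1), product (−1)^35 = -1.

-1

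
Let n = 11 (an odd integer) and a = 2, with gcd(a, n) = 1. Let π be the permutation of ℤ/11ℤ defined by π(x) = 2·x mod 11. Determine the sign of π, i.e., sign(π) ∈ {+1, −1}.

Trace 1: π^k(1) = [1, 2, 4, 8, 5, 10, 9] for k=0..6.
π_2 has 2 disjoint cycles with lengths [10, 1] on {0,…,10}.
With 2 cycles on 11 points, sign = (−1)^{11−2} = -1.
Via Zolotarev, sign(π_{2}) = (2|11) = -1.

-1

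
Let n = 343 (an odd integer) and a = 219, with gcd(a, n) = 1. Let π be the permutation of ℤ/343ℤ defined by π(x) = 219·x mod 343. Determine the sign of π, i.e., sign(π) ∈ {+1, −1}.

Start at x=296: 296 → 340 → 29 → 177 → 4 → 190 → 107 → … (one orbit).
Cycle lengths of π_219 on ℤ/343ℤ: [147, 147, 21, 21, 3, 3, 1]; 7 cycles in total.
Σ(ℓ_i−1) = 343−7 = 336; sign = (−1)^336 = +1.

+1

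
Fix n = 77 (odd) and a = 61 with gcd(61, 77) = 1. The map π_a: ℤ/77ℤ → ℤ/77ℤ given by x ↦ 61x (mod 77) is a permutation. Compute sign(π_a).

Orbit of 58 under x↦61x: [58, 73, 64, 54, 60, 41, 37]… (length divides ord_77(61)).
Cycle lengths of π_61 on ℤ/77ℤ: [30, 30, 10, 6, 1]; 5 cycles in total.
n − c = 77 − 5 = 72; sign = (−1)^72 = +1.
Check: (61/77) = +1 by Zolotarev.

+1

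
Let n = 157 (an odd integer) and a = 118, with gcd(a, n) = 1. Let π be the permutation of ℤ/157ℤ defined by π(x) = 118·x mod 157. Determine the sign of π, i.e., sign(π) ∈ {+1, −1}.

Trace 99: π^k(99) = [99, 64, 16, 4, 1, 118, 108] for k=0..6.
The orbit structure of x ↦ 118x mod 157: 7 orbits of sizes [26, 26, 26, 26, 26, 26, 1].
7 cycles on 157: each ℓ→(−1)^(ℓ−1), product (−1)^150 = +1.

+1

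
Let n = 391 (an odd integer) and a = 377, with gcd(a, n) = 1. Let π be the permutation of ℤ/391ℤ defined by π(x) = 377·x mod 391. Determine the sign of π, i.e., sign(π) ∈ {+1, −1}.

Trace 12: π^k(12) = [12, 223, 6, 307, 3, 349, 197] for k=0..6.
The orbit structure of x ↦ 377x mod 391: 6 orbits of sizes [176, 176, 16, 11, 11, 1].
With 6 cycles on 391 points, sign = (−1)^{391−6} = -1.

-1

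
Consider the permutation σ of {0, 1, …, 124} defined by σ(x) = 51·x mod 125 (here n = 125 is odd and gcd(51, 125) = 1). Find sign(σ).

+1

Start at x=51: 51 → 101 → 26 → 76 → 1 → 51 (one orbit).
π_51 has 45 disjoint cycles with lengths [5, 5, 5, 5, 5, 5, 5, 5, 5, 5, 5, 5, 5, 5, 5, 5, 5, 5, 5, 5, 1, 1, 1, 1, 1, 1, 1, 1, 1, 1, 1, 1, 1, 1, 1, 1, 1, 1, 1, 1, 1, 1, 1, 1, 1] on {0,…,124}.
sign(π) = (−1)^{n − #cycles} = (−1)^{125−45} = (−1)^80 = +1.
(51|125)_J = +1 (Zolotarev's lemma cross-check).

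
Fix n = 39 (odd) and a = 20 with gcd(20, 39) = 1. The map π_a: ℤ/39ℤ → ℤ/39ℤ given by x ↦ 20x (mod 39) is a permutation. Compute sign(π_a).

+1

Orbit of 32 under x↦20x: [32, 16, 8, 4, 2, 1, 20]… (length divides ord_39(20)).
π_20 has 5 disjoint cycles with lengths [12, 12, 12, 2, 1] on {0,…,38}.
Σ(ℓ_i−1) = 39−5 = 34; sign = (−1)^34 = +1.
(20|39)_J = +1 (Zolotarev's lemma cross-check).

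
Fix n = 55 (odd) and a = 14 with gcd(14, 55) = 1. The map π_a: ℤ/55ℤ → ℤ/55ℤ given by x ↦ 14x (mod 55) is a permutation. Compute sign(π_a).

Orbit of 9 under x↦14x: [9, 16, 4, 1, 14, 31, 49]… (length divides ord_55(14)).
Decompose π into cycles: lengths [10, 10, 10, 10, 5, 5, 2, 2, 1] (9 cycles, including the fixed point 0).
Σ(ℓ_i−1) = 55−9 = 46; sign = (−1)^46 = +1.
Zolotarev: (14|55) = +1, matching the cycle-count sign.

+1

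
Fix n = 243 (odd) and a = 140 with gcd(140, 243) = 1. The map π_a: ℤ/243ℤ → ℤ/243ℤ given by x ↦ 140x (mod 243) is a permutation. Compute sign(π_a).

Start at x=145: 145 → 131 → 115 → 62 → 175 → 200 → 55 → … (one orbit).
Decompose π into cycles: lengths [162, 54, 18, 6, 2, 1] (6 cycles, including the fixed point 0).
Σ(ℓ_i−1) = 243−6 = 237; sign = (−1)^237 = -1.

-1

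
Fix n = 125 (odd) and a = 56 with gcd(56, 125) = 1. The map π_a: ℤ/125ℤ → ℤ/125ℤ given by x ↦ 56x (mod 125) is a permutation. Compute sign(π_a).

Start at x=96: 96 → 1 → 56 → 11 → 116 → 121 → 26 → … (one orbit).
π_56 has 13 disjoint cycles with lengths [25, 25, 25, 25, 5, 5, 5, 5, 1, 1, 1, 1, 1] on {0,…,124}.
sign(π) = (−1)^{n − #cycles} = (−1)^{125−13} = (−1)^112 = +1.
The Jacobi symbol (56|125) = +1 (Zolotarev) agrees.

+1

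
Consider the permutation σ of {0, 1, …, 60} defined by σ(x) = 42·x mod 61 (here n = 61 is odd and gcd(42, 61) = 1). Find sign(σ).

Orbit of 20 under x↦42x: [20, 47, 22, 9, 12, 16, 1]… (length divides ord_61(42)).
Cycle type of π: 15×4 + 1; total 5 cycles.
With 5 cycles on 61 points, sign = (−1)^{61−5} = +1.
Zolotarev: (42|61) = +1, matching the cycle-count sign.

+1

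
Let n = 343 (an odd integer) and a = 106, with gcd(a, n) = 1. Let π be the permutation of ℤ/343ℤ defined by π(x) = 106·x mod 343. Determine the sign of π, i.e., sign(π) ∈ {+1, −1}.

Start at x=176: 176 → 134 → 141 → 197 → 302 → 113 → 316 → … (one orbit).
19 cycles of lengths [49, 49, 49, 49, 49, 49, 7, 7, 7, 7, 7, 7, 1, 1, 1, 1, 1, 1, 1].
19 cycles on 343: each ℓ→(−1)^(ℓ−1), product (−1)^324 = +1.
The Jacobi symbol (106|343) = +1 (Zolotarev) agrees.

+1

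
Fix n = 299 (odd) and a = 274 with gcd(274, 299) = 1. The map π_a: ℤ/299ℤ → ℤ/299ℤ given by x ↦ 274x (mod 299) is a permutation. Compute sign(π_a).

Start at x=170: 170 → 235 → 105 → 66 → 144 → 287 → 1 → … (one orbit).
The orbit structure of x ↦ 274x mod 299: 26 orbits of sizes [22, 22, 22, 22, 22, 22, 22, 22, 22, 22, 22, 22, 22, 1, 1, 1, 1, 1, 1, 1, 1, 1, 1, 1, 1, 1].
With 26 cycles on 299 points, sign = (−1)^{299−26} = -1.
(274|299)_J = -1 (Zolotarev's lemma cross-check).

-1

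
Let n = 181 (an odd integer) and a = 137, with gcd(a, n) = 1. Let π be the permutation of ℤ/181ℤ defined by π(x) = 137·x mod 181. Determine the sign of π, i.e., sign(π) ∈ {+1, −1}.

Start at x=147: 147 → 48 → 60 → 75 → 139 → 38 → 138 → … (one orbit).
3 cycles of lengths [90, 90, 1].
Σ(ℓ_i−1) = 181−3 = 178; sign = (−1)^178 = +1.

+1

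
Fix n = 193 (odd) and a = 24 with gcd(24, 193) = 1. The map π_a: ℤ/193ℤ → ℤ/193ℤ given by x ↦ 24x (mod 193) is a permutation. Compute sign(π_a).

Orbit of 190 under x↦24x: [190, 121, 9, 23, 166, 124, 81]… (length divides ord_193(24)).
Cycle type of π: 32×6 + 1; total 7 cycles.
Σ(ℓ_i−1) = 193−7 = 186; sign = (−1)^186 = +1.

+1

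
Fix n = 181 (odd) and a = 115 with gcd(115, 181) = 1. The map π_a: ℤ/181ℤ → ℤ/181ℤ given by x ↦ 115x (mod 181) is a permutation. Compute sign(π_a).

Trace 158: π^k(158) = [158, 70, 86, 116, 127, 125, 76] for k=0..6.
π_115 has 2 disjoint cycles with lengths [180, 1] on {0,…,180}.
With 2 cycles on 181 points, sign = (−1)^{181−2} = -1.

-1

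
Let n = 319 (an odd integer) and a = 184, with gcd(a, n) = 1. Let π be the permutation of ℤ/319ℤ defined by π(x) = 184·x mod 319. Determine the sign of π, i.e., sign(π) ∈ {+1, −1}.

+1

Trace 80: π^k(80) = [80, 46, 170, 18, 122, 118, 20] for k=0..6.
5 cycles of lengths [140, 140, 28, 10, 1].
5 cycles on 319: each ℓ→(−1)^(ℓ−1), product (−1)^314 = +1.
Zolotarev: (184|319) = +1, matching the cycle-count sign.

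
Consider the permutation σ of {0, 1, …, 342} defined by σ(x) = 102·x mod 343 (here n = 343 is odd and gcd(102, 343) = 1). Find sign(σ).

Trace 71: π^k(71) = [71, 39, 205, 330, 46, 233, 99] for k=0..6.
π_102 has 7 disjoint cycles with lengths [147, 147, 21, 21, 3, 3, 1] on {0,…,342}.
n − c = 343 − 7 = 336; sign = (−1)^336 = +1.

+1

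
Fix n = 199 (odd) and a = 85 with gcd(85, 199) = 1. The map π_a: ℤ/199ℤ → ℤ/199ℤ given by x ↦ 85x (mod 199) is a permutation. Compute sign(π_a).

Start at x=85: 85 → 61 → 11 → 139 → 74 → 121 → 136 → … (one orbit).
Cycle type of π: 22×9 + 1; total 10 cycles.
Σ(ℓ_i−1) = 199−10 = 189; sign = (−1)^189 = -1.

-1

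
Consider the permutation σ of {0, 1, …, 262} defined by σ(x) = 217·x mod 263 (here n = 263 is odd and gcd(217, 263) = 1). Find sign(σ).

-1

Start at x=15: 15 → 99 → 180 → 136 → 56 → 54 → 146 → … (one orbit).
Cycle lengths of π_217 on ℤ/263ℤ: [262, 1]; 2 cycles in total.
n − c = 263 − 2 = 261; sign = (−1)^261 = -1.
The Jacobi symbol (217|263) = -1 (Zolotarev) agrees.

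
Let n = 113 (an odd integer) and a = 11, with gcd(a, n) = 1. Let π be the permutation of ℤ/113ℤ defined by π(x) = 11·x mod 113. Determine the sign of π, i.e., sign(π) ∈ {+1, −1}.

Start at x=98: 98 → 61 → 106 → 36 → 57 → 62 → 4 → … (one orbit).
3 cycles of lengths [56, 56, 1].
Σ(ℓ_i−1) = 113−3 = 110; sign = (−1)^110 = +1.

+1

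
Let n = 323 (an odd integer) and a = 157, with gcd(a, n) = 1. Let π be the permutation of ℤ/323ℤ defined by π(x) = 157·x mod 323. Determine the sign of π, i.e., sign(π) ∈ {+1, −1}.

+1

Start at x=118: 118 → 115 → 290 → 310 → 220 → 302 → 256 → … (one orbit).
Decompose π into cycles: lengths [36, 36, 36, 36, 36, 36, 36, 36, 9, 9, 4, 4, 4, 4, 1] (15 cycles, including the fixed point 0).
n − c = 323 − 15 = 308; sign = (−1)^308 = +1.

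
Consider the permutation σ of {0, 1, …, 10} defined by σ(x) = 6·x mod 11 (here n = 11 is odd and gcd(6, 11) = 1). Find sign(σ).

Orbit of 3 under x↦6x: [3, 7, 9, 10, 5, 8, 4]… (length divides ord_11(6)).
Cycle type of π: 10 + 1; total 2 cycles.
n − c = 11 − 2 = 9; sign = (−1)^9 = -1.

-1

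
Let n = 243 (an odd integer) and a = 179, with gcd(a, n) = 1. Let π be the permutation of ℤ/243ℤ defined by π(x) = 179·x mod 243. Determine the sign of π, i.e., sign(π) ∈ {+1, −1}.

Start at x=161: 161 → 145 → 197 → 28 → 152 → 235 → 26 → … (one orbit).
Cycle type of π: 54×3 + 18×3 + 6×3 + 2×4 + 1; total 14 cycles.
sign(π) = (−1)^{n − #cycles} = (−1)^{243−14} = (−1)^229 = -1.
Via Zolotarev, sign(π_{179}) = (179|243) = -1.

-1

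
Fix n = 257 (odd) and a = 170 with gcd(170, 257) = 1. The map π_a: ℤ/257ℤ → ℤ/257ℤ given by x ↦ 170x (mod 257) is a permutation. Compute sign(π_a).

-1

Orbit of 72 under x↦170x: [72, 161, 128, 172, 199, 163, 211]… (length divides ord_257(170)).
2 cycles of lengths [256, 1].
n − c = 257 − 2 = 255; sign = (−1)^255 = -1.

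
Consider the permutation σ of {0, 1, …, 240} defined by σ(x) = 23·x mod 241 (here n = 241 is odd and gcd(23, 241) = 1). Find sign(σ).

Orbit of 43 under x↦23x: [43, 25, 93, 211, 33, 36, 105]… (length divides ord_241(23)).
π_23 has 4 disjoint cycles with lengths [80, 80, 80, 1] on {0,…,240}.
With 4 cycles on 241 points, sign = (−1)^{241−4} = -1.

-1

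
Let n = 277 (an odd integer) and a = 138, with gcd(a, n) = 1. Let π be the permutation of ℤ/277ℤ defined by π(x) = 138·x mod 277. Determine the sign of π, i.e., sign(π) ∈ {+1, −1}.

Start at x=30: 30 → 262 → 146 → 204 → 175 → 51 → 113 → … (one orbit).
4 cycles of lengths [92, 92, 92, 1].
n − c = 277 − 4 = 273; sign = (−1)^273 = -1.
Check: (138/277) = -1 by Zolotarev.

-1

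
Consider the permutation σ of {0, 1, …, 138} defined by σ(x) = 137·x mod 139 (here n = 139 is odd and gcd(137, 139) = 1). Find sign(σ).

Orbit of 86 under x↦137x: [86, 106, 66, 7, 125, 28, 83]… (length divides ord_139(137)).
Cycle lengths of π_137 on ℤ/139ℤ: [69, 69, 1]; 3 cycles in total.
3 cycles on 139: each ℓ→(−1)^(ℓ−1), product (−1)^136 = +1.
Check: (137/139) = +1 by Zolotarev.

+1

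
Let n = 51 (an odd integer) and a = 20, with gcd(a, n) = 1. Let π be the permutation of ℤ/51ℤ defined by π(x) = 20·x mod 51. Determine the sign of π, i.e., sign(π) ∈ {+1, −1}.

Orbit of 44 under x↦20x: [44, 13, 5, 49, 11, 16, 14]… (length divides ord_51(20)).
Cycle type of π: 16×3 + 2 + 1; total 5 cycles.
sign(π) = (−1)^{n − #cycles} = (−1)^{51−5} = (−1)^46 = +1.

+1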